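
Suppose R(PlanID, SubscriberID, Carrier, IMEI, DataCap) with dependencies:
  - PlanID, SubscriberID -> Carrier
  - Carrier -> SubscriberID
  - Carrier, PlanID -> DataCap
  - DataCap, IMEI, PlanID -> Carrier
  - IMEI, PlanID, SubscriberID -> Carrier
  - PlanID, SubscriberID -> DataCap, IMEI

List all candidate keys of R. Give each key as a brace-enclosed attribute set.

Attributes never on any right-hand side: {PlanID} — every candidate key must contain it.
{Carrier, PlanID}⁺ = {Carrier, DataCap, IMEI, PlanID, SubscriberID} — all of the relation — so {Carrier, PlanID} is a candidate key.
{PlanID, SubscriberID}⁺ = {Carrier, DataCap, IMEI, PlanID, SubscriberID} — all of the relation — so {PlanID, SubscriberID} is a candidate key.
{DataCap, IMEI, PlanID}⁺ = {Carrier, DataCap, IMEI, PlanID, SubscriberID} — all of the relation — so {DataCap, IMEI, PlanID} is a candidate key.
Any other superkey properly contains one of these, so there are no further candidate keys.

{Carrier, PlanID}, {DataCap, IMEI, PlanID}, {PlanID, SubscriberID}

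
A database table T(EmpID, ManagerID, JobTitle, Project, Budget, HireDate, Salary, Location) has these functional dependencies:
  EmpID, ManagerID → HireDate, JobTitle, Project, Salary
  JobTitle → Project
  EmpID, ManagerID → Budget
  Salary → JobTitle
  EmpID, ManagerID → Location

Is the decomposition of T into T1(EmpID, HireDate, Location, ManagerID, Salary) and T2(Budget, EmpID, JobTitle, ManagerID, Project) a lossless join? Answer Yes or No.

Yes

The shared attributes are {EmpID, ManagerID} and {EmpID, ManagerID}⁺ = {Budget, EmpID, HireDate, JobTitle, Location, ManagerID, Project, Salary}.
T1 is contained in that closure, so T1 ∩ T2 → T1 holds and the join is lossless.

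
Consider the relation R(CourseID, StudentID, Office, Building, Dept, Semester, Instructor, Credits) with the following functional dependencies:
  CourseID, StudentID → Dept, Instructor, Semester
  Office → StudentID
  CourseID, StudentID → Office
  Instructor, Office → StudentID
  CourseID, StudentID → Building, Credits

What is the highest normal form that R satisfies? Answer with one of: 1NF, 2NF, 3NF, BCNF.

3NF

Candidate keys: {CourseID, Office}, {CourseID, StudentID}. Prime attributes: {CourseID, Office, StudentID}.
For Office → StudentID we have {Office}⁺ = {Office, StudentID}; {Office} is not a superkey, so BCNF fails.
Since {StudentID} ⊆ prime attributes and every other non-superkey FD also has a prime right side, the schema is in 3NF.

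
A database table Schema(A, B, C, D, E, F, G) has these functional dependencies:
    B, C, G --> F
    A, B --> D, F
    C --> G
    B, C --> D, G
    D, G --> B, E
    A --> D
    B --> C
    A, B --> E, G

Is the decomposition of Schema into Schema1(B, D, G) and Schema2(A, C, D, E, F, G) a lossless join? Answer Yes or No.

Yes

The shared attributes are {D, G} and {D, G}⁺ = {B, C, D, E, F, G}.
Since Schema1 ⊆ {B, C, D, E, F, G}, the intersection is a superkey of Schema1; the decomposition is lossless.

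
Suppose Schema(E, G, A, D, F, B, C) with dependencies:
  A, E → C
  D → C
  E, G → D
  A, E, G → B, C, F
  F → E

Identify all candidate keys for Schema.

No FD produces {A, G}, so they must be in every candidate key.
{A, E, G} is a candidate key since {A, E, G}⁺ = {A, B, C, D, E, F, G} covers every attribute.
{A, F, G} is a candidate key since {A, F, G}⁺ = {A, B, C, D, E, F, G} covers every attribute.
These are minimal and exhaustive — every other superkey contains one of them.

{A, E, G}, {A, F, G}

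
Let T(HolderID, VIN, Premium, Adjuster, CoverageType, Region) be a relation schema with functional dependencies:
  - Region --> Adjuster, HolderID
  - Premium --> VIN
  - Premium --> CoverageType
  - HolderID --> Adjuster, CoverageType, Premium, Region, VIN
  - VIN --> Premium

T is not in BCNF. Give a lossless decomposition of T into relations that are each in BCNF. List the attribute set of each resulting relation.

Candidate keys of the original relation: {HolderID}, {Region}.
In {Adjuster, CoverageType, HolderID, Premium, Region, VIN}, {Premium} is not a superkey ({Premium}⁺ restricted to this set is {CoverageType, Premium, VIN}), so split on Premium --> CoverageType, VIN into {CoverageType, Premium, VIN} and {Adjuster, HolderID, Premium, Region}.
{CoverageType, Premium, VIN}: every determinant is a superkey — BCNF.
{Adjuster, HolderID, Premium, Region}: every determinant is a superkey — BCNF.

{Adjuster, HolderID, Premium, Region}; {CoverageType, Premium, VIN}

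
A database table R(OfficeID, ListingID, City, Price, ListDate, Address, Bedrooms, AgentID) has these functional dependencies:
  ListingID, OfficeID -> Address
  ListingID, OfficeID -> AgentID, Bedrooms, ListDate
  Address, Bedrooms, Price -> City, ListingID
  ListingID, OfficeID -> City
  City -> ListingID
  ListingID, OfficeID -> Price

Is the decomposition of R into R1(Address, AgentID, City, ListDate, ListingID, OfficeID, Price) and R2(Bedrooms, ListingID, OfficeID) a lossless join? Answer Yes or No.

Common attributes: {ListingID, OfficeID}; their closure is {Address, AgentID, Bedrooms, City, ListDate, ListingID, OfficeID, Price}.
This includes all of R1, so the common attributes are a superkey of R1 — the join is lossless.

Yes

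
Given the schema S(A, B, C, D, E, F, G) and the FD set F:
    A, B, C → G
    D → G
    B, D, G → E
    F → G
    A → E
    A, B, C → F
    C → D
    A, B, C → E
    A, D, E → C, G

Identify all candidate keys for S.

{A, B} never appear on the right of any FD, so every key must include all of them.
{A, B, C}⁺ = {A, B, C, D, E, F, G} — all of the relation — so {A, B, C} is a candidate key.
{A, B, D}⁺ = {A, B, C, D, E, F, G} — all of the relation — so {A, B, D} is a candidate key.
Any other superkey properly contains one of these, so there are no further candidate keys.

{A, B, C}, {A, B, D}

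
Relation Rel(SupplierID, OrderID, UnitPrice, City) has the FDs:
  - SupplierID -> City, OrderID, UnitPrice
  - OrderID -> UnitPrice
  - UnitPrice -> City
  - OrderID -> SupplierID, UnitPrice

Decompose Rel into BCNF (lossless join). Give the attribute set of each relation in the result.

{City, UnitPrice}; {OrderID, SupplierID, UnitPrice}

Candidate keys of the original relation: {OrderID}, {SupplierID}.
{City, OrderID, SupplierID, UnitPrice}: {UnitPrice} determines {City, UnitPrice} here but is not a superkey — split on UnitPrice -> City, giving {City, UnitPrice} and {OrderID, SupplierID, UnitPrice}.
{City, UnitPrice} is in BCNF.
{OrderID, SupplierID, UnitPrice} is in BCNF.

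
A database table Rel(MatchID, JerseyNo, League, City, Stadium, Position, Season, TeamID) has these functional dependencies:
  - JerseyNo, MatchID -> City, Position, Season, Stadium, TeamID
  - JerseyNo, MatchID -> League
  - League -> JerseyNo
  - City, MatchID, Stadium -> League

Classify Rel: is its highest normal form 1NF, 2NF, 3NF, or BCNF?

3NF

Candidate keys: {City, MatchID, Stadium}, {JerseyNo, MatchID}, {League, MatchID}. Prime attributes: {City, JerseyNo, League, MatchID, Stadium}.
League -> JerseyNo: {League}⁺ = {JerseyNo, League}, which is not all of the attributes, so the left side is not a superkey — BCNF is violated.
Its right-hand attributes {JerseyNo} are all prime, as are those of every other non-superkey FD — the relation is in 3NF.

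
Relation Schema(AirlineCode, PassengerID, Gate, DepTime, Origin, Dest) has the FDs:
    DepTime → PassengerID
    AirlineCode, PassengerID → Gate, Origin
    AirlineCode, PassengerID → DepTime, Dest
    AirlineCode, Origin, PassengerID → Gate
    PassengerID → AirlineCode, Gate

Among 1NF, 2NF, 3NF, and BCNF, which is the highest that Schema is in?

BCNF

Candidate keys: {DepTime}, {PassengerID}. Prime attributes: {DepTime, PassengerID}.
Every FD has a superkey on the left, so the relation is in BCNF.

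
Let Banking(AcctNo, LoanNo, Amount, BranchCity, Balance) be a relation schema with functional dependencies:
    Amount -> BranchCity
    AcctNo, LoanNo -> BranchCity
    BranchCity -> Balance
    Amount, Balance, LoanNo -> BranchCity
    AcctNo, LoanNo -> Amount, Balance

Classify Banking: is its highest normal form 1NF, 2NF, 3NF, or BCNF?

2NF

Candidate key: {AcctNo, LoanNo}. Prime attributes: {AcctNo, LoanNo}.
Amount -> BranchCity: {Amount}⁺ = {Amount, Balance, BranchCity}, which is not all of the attributes, so the left side is not a superkey — BCNF is violated.
Amount -> BranchCity has non-prime {BranchCity} on the right and a non-superkey on the left, so 3NF fails.
No non-prime attribute depends on a proper subset of any candidate key, so 2NF holds.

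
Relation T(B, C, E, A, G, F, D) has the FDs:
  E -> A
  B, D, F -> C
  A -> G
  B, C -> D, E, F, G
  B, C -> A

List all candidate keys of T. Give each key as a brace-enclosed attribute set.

{B} never appears on the right of any FD, so every key must include it.
{B, C} is a candidate key since {B, C}⁺ = {A, B, C, D, E, F, G} covers every attribute.
{B, D, F} is a candidate key since {B, D, F}⁺ = {A, B, C, D, E, F, G} covers every attribute.
Any other superkey properly contains one of these, so there are no further candidate keys.

{B, C}, {B, D, F}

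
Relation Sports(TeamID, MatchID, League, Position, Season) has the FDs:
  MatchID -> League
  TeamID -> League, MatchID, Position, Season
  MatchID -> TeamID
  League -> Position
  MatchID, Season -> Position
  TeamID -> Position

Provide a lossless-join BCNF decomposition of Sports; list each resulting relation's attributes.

{League, MatchID, Season, TeamID}; {League, Position}

Candidate keys of the original relation: {MatchID}, {TeamID}.
{League, MatchID, Position, Season, TeamID}: {League} determines {League, Position} here but is not a superkey — split on League -> Position, giving {League, Position} and {League, MatchID, Season, TeamID}.
{League, Position} has no BCNF violation.
{League, MatchID, Season, TeamID} has no BCNF violation.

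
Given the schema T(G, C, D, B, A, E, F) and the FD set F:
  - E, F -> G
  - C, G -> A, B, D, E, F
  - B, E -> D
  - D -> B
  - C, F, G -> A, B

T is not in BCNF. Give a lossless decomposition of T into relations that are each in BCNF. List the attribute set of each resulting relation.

{A, B, C, E, F}; {B, D}; {D, E}; {E, F, G}

Candidate keys of the original relation: {C, E, F}, {C, G}.
In {A, B, C, D, E, F, G}, {E, F} is not a superkey ({E, F}⁺ restricted to this set is {E, F, G}), so split on E, F -> G into {E, F, G} and {A, B, C, D, E, F}.
{E, F, G} has no BCNF violation.
In {A, B, C, D, E, F}, {B, E} is not a superkey ({B, E}⁺ restricted to this set is {B, D, E}), so split on B, E -> D into {B, D, E} and {A, B, C, E, F}.
In {B, D, E}, {D} is not a superkey ({D}⁺ restricted to this set is {B, D}), so split on D -> B into {B, D} and {D, E}.
{B, D} has no BCNF violation.
{D, E} has no BCNF violation.
{A, B, C, E, F} has no BCNF violation.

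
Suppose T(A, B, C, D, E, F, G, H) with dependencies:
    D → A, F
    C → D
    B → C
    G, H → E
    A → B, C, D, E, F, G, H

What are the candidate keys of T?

{A}, {B}, {C}, {D}

{A} is a candidate key since {A}⁺ = {A, B, C, D, E, F, G, H} covers every attribute.
{B} is a candidate key since {B}⁺ = {A, B, C, D, E, F, G, H} covers every attribute.
{C} is a candidate key since {C}⁺ = {A, B, C, D, E, F, G, H} covers every attribute.
{D} is a candidate key since {D}⁺ = {A, B, C, D, E, F, G, H} covers every attribute.
These are minimal and exhaustive — every other superkey contains one of them.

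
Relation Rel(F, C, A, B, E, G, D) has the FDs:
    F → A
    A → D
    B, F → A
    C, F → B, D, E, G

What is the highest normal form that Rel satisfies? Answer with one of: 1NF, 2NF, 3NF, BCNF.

Candidate key: {C, F}. Prime attributes: {C, F}.
For F → A we have {F}⁺ = {A, D, F}; {F} is not a superkey, so BCNF fails.
F → A determines the non-prime attribute {A} from a non-superkey — 3NF is violated.
The proper key subset {F} of {C, F} determines non-prime {A, D}, so the relation is not even in 2NF.

1NF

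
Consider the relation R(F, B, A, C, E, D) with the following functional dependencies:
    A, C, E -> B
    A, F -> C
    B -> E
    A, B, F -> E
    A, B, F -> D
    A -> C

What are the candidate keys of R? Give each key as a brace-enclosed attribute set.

{A, B, F}, {A, E, F}

{A, F} never appear on the right of any FD, so every key must include all of them.
{A, B, F}⁺ = {A, B, C, D, E, F} — all of the relation — so {A, B, F} is a candidate key.
{A, E, F}⁺ = {A, B, C, D, E, F} — all of the relation — so {A, E, F} is a candidate key.
Any other superkey properly contains one of these, so there are no further candidate keys.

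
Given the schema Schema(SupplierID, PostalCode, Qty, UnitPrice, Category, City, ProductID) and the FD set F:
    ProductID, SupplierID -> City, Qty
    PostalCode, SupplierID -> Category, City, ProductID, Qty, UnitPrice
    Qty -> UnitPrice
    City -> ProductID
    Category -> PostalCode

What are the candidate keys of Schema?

{SupplierID} never appears on the right of any FD, so every key must include it.
Closure of {Category, SupplierID} is {Category, City, PostalCode, ProductID, Qty, SupplierID, UnitPrice}, the whole schema; {Category, SupplierID} is a candidate key.
Closure of {PostalCode, SupplierID} is {Category, City, PostalCode, ProductID, Qty, SupplierID, UnitPrice}, the whole schema; {PostalCode, SupplierID} is a candidate key.
No proper subset of any of these is a key, and no other minimal superkey exists.

{Category, SupplierID}, {PostalCode, SupplierID}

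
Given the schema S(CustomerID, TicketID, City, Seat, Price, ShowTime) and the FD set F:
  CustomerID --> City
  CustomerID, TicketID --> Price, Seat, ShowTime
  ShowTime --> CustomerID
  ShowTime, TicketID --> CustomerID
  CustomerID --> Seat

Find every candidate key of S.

{CustomerID, TicketID}, {ShowTime, TicketID}

No FD produces {TicketID}, so it must be in every candidate key.
{CustomerID, TicketID} is a candidate key since {CustomerID, TicketID}⁺ = {City, CustomerID, Price, Seat, ShowTime, TicketID} covers every attribute.
{ShowTime, TicketID} is a candidate key since {ShowTime, TicketID}⁺ = {City, CustomerID, Price, Seat, ShowTime, TicketID} covers every attribute.
Any other superkey properly contains one of these, so there are no further candidate keys.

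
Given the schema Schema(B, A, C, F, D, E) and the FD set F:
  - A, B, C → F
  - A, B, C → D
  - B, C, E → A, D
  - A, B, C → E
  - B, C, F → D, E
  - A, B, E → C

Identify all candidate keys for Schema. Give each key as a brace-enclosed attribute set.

{A, B, C}, {A, B, E}, {B, C, E}, {B, C, F}

{B} never appears on the right of any FD, so every key must include it.
Closure of {A, B, C} is {A, B, C, D, E, F}, the whole schema; {A, B, C} is a candidate key.
Closure of {A, B, E} is {A, B, C, D, E, F}, the whole schema; {A, B, E} is a candidate key.
Closure of {B, C, E} is {A, B, C, D, E, F}, the whole schema; {B, C, E} is a candidate key.
Closure of {B, C, F} is {A, B, C, D, E, F}, the whole schema; {B, C, F} is a candidate key.
No proper subset of any of these is a key, and no other minimal superkey exists.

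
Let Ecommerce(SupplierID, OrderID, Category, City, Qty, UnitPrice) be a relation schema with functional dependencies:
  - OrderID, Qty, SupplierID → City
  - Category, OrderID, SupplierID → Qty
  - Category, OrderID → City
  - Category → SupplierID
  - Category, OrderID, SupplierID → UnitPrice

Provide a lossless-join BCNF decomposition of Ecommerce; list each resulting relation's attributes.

Candidate key of the original relation: {Category, OrderID}.
In {Category, City, OrderID, Qty, SupplierID, UnitPrice}, {OrderID, Qty, SupplierID} is not a superkey ({OrderID, Qty, SupplierID}⁺ restricted to this set is {City, OrderID, Qty, SupplierID}), so split on OrderID, Qty, SupplierID → City into {City, OrderID, Qty, SupplierID} and {Category, OrderID, Qty, SupplierID, UnitPrice}.
{City, OrderID, Qty, SupplierID} is in BCNF.
In {Category, OrderID, Qty, SupplierID, UnitPrice}, {Category} is not a superkey ({Category}⁺ restricted to this set is {Category, SupplierID}), so split on Category → SupplierID into {Category, SupplierID} and {Category, OrderID, Qty, UnitPrice}.
{Category, SupplierID} is in BCNF.
{Category, OrderID, Qty, UnitPrice} is in BCNF.

{Category, OrderID, Qty, UnitPrice}; {Category, SupplierID}; {City, OrderID, Qty, SupplierID}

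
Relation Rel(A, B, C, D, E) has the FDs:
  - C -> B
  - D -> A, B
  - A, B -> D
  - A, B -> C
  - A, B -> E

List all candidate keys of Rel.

{D}⁺ = {A, B, C, D, E} — all of the relation — so {D} is a candidate key.
{A, B}⁺ = {A, B, C, D, E} — all of the relation — so {A, B} is a candidate key.
{A, C}⁺ = {A, B, C, D, E} — all of the relation — so {A, C} is a candidate key.
These are minimal and exhaustive — every other superkey contains one of them.

{A, B}, {A, C}, {D}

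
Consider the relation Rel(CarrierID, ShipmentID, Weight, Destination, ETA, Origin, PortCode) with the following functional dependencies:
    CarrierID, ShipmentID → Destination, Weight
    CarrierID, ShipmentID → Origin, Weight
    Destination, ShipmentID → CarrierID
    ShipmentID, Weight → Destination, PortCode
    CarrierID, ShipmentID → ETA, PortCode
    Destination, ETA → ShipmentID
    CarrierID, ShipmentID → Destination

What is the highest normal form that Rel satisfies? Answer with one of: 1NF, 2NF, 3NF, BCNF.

BCNF

Candidate keys: {CarrierID, ShipmentID}, {Destination, ETA}, {Destination, ShipmentID}, {ShipmentID, Weight}. Prime attributes: {CarrierID, Destination, ETA, ShipmentID, Weight}.
Every FD has a superkey on the left, so the relation is in BCNF.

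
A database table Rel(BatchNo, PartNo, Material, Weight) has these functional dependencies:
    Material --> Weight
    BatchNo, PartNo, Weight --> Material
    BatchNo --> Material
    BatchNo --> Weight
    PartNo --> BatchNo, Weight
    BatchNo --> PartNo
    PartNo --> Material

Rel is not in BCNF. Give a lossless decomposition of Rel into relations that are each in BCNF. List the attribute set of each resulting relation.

Candidate keys of the original relation: {BatchNo}, {PartNo}.
In {BatchNo, Material, PartNo, Weight}, {Material} is not a superkey ({Material}⁺ restricted to this set is {Material, Weight}), so split on Material --> Weight into {Material, Weight} and {BatchNo, Material, PartNo}.
{Material, Weight} has no BCNF violation.
{BatchNo, Material, PartNo} has no BCNF violation.

{BatchNo, Material, PartNo}; {Material, Weight}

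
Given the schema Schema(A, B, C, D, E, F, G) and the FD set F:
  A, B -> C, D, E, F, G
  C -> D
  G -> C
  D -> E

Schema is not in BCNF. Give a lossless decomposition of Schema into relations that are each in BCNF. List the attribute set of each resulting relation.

Candidate key of the original relation: {A, B}.
Within {A, B, C, D, E, F, G}: {C}⁺ ∩ {A, B, C, D, E, F, G} = {C, D, E}, not the whole set, so C -> D, E violates BCNF; decompose into {C, D, E} and {A, B, C, F, G}.
Within {C, D, E}: {D}⁺ ∩ {C, D, E} = {D, E}, not the whole set, so D -> E violates BCNF; decompose into {D, E} and {C, D}.
{D, E} has no BCNF violation.
{C, D} has no BCNF violation.
Within {A, B, C, F, G}: {G}⁺ ∩ {A, B, C, F, G} = {C, G}, not the whole set, so G -> C violates BCNF; decompose into {C, G} and {A, B, F, G}.
{C, G} has no BCNF violation.
{A, B, F, G} has no BCNF violation.

{A, B, F, G}; {C, D}; {C, G}; {D, E}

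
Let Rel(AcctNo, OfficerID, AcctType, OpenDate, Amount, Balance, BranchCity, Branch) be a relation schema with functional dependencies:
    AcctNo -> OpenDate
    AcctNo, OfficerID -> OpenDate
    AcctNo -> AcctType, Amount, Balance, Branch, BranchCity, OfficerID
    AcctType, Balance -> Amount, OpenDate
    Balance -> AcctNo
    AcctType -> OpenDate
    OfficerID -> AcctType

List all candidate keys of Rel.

{AcctNo} is a candidate key since {AcctNo}⁺ = {AcctNo, AcctType, Amount, Balance, Branch, BranchCity, OfficerID, OpenDate} covers every attribute.
{Balance} is a candidate key since {Balance}⁺ = {AcctNo, AcctType, Amount, Balance, Branch, BranchCity, OfficerID, OpenDate} covers every attribute.
No proper subset of any of these is a key, and no other minimal superkey exists.

{AcctNo}, {Balance}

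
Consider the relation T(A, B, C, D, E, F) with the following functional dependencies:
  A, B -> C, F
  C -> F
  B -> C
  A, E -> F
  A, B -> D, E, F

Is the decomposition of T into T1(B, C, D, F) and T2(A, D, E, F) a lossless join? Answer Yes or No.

No

T1 ∩ T2 = {D, F}; its closure under F is {D, F}.
Neither T1 nor T2 is contained in that closure, so the decomposition is lossy.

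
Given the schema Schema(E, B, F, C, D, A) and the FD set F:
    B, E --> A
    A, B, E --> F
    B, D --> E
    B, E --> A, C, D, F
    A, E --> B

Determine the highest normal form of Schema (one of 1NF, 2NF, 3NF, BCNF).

Candidate keys: {A, E}, {B, D}, {B, E}. Prime attributes: {A, B, D, E}.
Every FD has a superkey on the left, so the relation is in BCNF.

BCNF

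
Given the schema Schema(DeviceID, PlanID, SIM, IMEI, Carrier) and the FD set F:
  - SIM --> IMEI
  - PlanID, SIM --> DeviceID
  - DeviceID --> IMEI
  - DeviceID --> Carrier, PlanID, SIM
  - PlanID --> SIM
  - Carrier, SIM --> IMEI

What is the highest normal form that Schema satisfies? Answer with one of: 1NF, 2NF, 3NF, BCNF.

2NF

Candidate keys: {DeviceID}, {PlanID}. Prime attributes: {DeviceID, PlanID}.
For SIM --> IMEI we have {SIM}⁺ = {IMEI, SIM}; {SIM} is not a superkey, so BCNF fails.
Because {IMEI} is non-prime and the left side of SIM --> IMEI is not a superkey, the relation is not in 3NF.
With only single-attribute keys there can be no partial dependency, so 2NF holds.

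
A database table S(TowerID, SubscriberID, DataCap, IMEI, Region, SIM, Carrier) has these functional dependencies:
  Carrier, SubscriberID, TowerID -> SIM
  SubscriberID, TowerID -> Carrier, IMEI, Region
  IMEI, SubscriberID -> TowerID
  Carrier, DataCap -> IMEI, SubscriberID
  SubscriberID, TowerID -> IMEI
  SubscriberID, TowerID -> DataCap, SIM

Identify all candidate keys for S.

{Carrier, DataCap} is a candidate key since {Carrier, DataCap}⁺ = {Carrier, DataCap, IMEI, Region, SIM, SubscriberID, TowerID} covers every attribute.
{IMEI, SubscriberID} is a candidate key since {IMEI, SubscriberID}⁺ = {Carrier, DataCap, IMEI, Region, SIM, SubscriberID, TowerID} covers every attribute.
{SubscriberID, TowerID} is a candidate key since {SubscriberID, TowerID}⁺ = {Carrier, DataCap, IMEI, Region, SIM, SubscriberID, TowerID} covers every attribute.
No proper subset of any of these is a key, and no other minimal superkey exists.

{Carrier, DataCap}, {IMEI, SubscriberID}, {SubscriberID, TowerID}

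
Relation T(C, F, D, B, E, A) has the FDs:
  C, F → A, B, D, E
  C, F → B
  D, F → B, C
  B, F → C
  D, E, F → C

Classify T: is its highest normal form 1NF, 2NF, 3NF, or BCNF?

BCNF

Candidate keys: {B, F}, {C, F}, {D, F}. Prime attributes: {B, C, D, F}.
The left-hand side of every FD is a superkey, so BCNF is satisfied.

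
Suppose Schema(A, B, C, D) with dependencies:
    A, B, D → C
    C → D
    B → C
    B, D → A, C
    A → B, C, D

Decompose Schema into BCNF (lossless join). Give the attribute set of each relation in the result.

Candidate keys of the original relation: {A}, {B}.
In {A, B, C, D}, {C} is not a superkey ({C}⁺ restricted to this set is {C, D}), so split on C → D into {C, D} and {A, B, C}.
{C, D} is in BCNF.
{A, B, C} is in BCNF.

{A, B, C}; {C, D}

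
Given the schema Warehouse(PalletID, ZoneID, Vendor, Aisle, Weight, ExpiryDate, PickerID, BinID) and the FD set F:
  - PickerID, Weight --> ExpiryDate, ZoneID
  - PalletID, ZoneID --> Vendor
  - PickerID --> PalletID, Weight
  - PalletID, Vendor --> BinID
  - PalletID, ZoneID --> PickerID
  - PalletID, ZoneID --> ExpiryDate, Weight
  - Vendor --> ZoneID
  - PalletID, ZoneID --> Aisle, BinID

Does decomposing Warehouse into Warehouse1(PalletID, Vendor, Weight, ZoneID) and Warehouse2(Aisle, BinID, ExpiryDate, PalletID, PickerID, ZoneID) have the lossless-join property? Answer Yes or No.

Yes

Common attributes: {PalletID, ZoneID}; their closure is {Aisle, BinID, ExpiryDate, PalletID, PickerID, Vendor, Weight, ZoneID}.
Warehouse1 is contained in that closure, so Warehouse1 ∩ Warehouse2 --> Warehouse1 holds and the join is lossless.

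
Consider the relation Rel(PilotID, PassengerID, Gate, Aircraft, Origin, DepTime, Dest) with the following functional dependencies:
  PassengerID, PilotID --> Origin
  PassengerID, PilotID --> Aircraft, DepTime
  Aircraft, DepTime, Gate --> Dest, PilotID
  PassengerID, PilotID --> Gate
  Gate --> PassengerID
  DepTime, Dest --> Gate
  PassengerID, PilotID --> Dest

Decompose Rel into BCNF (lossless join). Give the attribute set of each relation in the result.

Candidate keys of the original relation: {Aircraft, DepTime, Dest}, {Aircraft, DepTime, Gate}, {DepTime, Dest, PilotID}, {Gate, PilotID}, {PassengerID, PilotID}.
Within {Aircraft, DepTime, Dest, Gate, Origin, PassengerID, PilotID}: {Gate}⁺ ∩ {Aircraft, DepTime, Dest, Gate, Origin, PassengerID, PilotID} = {Gate, PassengerID}, not the whole set, so Gate --> PassengerID violates BCNF; decompose into {Gate, PassengerID} and {Aircraft, DepTime, Dest, Gate, Origin, PilotID}.
{Gate, PassengerID} is in BCNF.
Within {Aircraft, DepTime, Dest, Gate, Origin, PilotID}: {DepTime, Dest}⁺ ∩ {Aircraft, DepTime, Dest, Gate, Origin, PilotID} = {DepTime, Dest, Gate}, not the whole set, so DepTime, Dest --> Gate violates BCNF; decompose into {DepTime, Dest, Gate} and {Aircraft, DepTime, Dest, Origin, PilotID}.
{DepTime, Dest, Gate} is in BCNF.
{Aircraft, DepTime, Dest, Origin, PilotID} is in BCNF.

{Aircraft, DepTime, Dest, Origin, PilotID}; {DepTime, Dest, Gate}; {Gate, PassengerID}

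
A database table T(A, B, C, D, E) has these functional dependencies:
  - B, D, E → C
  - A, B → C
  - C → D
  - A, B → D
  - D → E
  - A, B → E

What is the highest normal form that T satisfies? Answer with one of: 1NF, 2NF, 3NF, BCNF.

2NF

Candidate key: {A, B}. Prime attributes: {A, B}.
B, D, E → C breaks BCNF: {B, D, E}⁺ = {B, C, D, E}, so {B, D, E} is not a superkey.
Because {C} is non-prime and the left side of B, D, E → C is not a superkey, the relation is not in 3NF.
No non-prime attribute depends on a proper subset of any candidate key, so 2NF holds.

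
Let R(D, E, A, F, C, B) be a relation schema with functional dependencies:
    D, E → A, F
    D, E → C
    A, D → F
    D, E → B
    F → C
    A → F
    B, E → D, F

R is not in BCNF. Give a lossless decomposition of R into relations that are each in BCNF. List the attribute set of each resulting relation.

{A, B, D, E}; {A, F}; {C, F}

Candidate keys of the original relation: {B, E}, {D, E}.
In {A, B, C, D, E, F}, {A, D} is not a superkey ({A, D}⁺ restricted to this set is {A, C, D, F}), so split on A, D → C, F into {A, C, D, F} and {A, B, D, E}.
In {A, C, D, F}, {F} is not a superkey ({F}⁺ restricted to this set is {C, F}), so split on F → C into {C, F} and {A, D, F}.
{C, F} is in BCNF.
In {A, D, F}, {A} is not a superkey ({A}⁺ restricted to this set is {A, F}), so split on A → F into {A, F} and {A, D}.
{A, F} is in BCNF.
{A, D} is in BCNF.
{A, B, D, E} is in BCNF.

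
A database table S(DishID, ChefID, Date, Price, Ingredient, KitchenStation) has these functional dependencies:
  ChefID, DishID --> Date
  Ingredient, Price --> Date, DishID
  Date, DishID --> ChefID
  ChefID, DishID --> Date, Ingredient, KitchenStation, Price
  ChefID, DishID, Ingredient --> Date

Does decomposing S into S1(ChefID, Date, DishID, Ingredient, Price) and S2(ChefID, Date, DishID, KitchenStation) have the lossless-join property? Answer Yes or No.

Yes

Common attributes: {ChefID, Date, DishID}; their closure is {ChefID, Date, DishID, Ingredient, KitchenStation, Price}.
S1 is contained in that closure, so S1 ∩ S2 --> S1 holds and the join is lossless.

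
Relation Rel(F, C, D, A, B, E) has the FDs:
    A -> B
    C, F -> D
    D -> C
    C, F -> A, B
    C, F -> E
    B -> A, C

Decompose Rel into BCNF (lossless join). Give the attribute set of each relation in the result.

Candidate keys of the original relation: {A, F}, {B, F}, {C, F}, {D, F}.
Within {A, B, C, D, E, F}: {A}⁺ ∩ {A, B, C, D, E, F} = {A, B, C}, not the whole set, so A -> B, C violates BCNF; decompose into {A, B, C} and {A, D, E, F}.
{A, B, C} is in BCNF.
{A, D, E, F} is in BCNF.

{A, B, C}; {A, D, E, F}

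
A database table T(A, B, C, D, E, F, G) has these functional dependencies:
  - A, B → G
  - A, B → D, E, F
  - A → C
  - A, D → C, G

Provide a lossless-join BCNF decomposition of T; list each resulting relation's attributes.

{A, B, D, E, F}; {A, C}; {A, D, G}

Candidate key of the original relation: {A, B}.
Within {A, B, C, D, E, F, G}: {A}⁺ ∩ {A, B, C, D, E, F, G} = {A, C}, not the whole set, so A → C violates BCNF; decompose into {A, C} and {A, B, D, E, F, G}.
{A, C} is in BCNF.
Within {A, B, D, E, F, G}: {A, D}⁺ ∩ {A, B, D, E, F, G} = {A, D, G}, not the whole set, so A, D → G violates BCNF; decompose into {A, D, G} and {A, B, D, E, F}.
{A, D, G} is in BCNF.
{A, B, D, E, F} is in BCNF.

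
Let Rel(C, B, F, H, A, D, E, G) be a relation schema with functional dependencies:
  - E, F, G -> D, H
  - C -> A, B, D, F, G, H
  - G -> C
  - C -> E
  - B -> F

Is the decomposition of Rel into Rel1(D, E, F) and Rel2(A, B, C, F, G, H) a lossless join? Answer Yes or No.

No

The shared attributes are {F} and {F}⁺ = {F}.
Neither Rel1 nor Rel2 is contained in that closure, so the decomposition is lossy.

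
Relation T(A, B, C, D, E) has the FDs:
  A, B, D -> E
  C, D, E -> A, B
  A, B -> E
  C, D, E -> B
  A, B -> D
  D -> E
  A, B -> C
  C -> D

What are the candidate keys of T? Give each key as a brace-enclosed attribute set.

{A, B}, {C}

{C}⁺ = {A, B, C, D, E} — all of the relation — so {C} is a candidate key.
{A, B}⁺ = {A, B, C, D, E} — all of the relation — so {A, B} is a candidate key.
These are minimal and exhaustive — every other superkey contains one of them.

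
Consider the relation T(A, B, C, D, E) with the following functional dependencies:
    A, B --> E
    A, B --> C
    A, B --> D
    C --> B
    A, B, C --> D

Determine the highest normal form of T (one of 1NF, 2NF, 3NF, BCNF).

Candidate keys: {A, B}, {A, C}. Prime attributes: {A, B, C}.
For C --> B we have {C}⁺ = {B, C}; {C} is not a superkey, so BCNF fails.
Since {B} ⊆ prime attributes and every other non-superkey FD also has a prime right side, the schema is in 3NF.

3NF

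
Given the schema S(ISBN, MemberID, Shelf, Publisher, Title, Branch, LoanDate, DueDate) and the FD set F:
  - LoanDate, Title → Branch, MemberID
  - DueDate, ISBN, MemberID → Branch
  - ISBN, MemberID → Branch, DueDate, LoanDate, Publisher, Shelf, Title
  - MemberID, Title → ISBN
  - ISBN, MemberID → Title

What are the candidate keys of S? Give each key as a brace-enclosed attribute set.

Closure of {ISBN, MemberID} is {Branch, DueDate, ISBN, LoanDate, MemberID, Publisher, Shelf, Title}, the whole schema; {ISBN, MemberID} is a candidate key.
Closure of {LoanDate, Title} is {Branch, DueDate, ISBN, LoanDate, MemberID, Publisher, Shelf, Title}, the whole schema; {LoanDate, Title} is a candidate key.
Closure of {MemberID, Title} is {Branch, DueDate, ISBN, LoanDate, MemberID, Publisher, Shelf, Title}, the whole schema; {MemberID, Title} is a candidate key.
Any other superkey properly contains one of these, so there are no further candidate keys.

{ISBN, MemberID}, {LoanDate, Title}, {MemberID, Title}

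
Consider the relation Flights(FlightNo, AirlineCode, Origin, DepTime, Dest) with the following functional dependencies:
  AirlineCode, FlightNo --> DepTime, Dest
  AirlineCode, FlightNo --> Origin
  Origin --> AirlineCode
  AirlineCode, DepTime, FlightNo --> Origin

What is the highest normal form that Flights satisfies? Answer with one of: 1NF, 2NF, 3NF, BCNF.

3NF

Candidate keys: {AirlineCode, FlightNo}, {FlightNo, Origin}. Prime attributes: {AirlineCode, FlightNo, Origin}.
For Origin --> AirlineCode we have {Origin}⁺ = {AirlineCode, Origin}; {Origin} is not a superkey, so BCNF fails.
Its right-hand attributes {AirlineCode} are all prime, as are those of every other non-superkey FD — the relation is in 3NF.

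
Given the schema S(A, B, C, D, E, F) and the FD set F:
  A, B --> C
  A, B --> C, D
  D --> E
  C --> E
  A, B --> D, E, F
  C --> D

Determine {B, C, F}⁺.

{B, C, D, E, F}

Start with {B, C, F}.
C --> E applies; add {E} → now {B, C, E, F}.
C --> D applies; add {D} → now {B, C, D, E, F}.
No further FD applies.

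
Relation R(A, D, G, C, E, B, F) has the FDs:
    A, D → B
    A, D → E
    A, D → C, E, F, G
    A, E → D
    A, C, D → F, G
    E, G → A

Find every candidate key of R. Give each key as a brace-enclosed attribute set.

{A, D}, {A, E}, {E, G}

Closure of {A, D} is {A, B, C, D, E, F, G}, the whole schema; {A, D} is a candidate key.
Closure of {A, E} is {A, B, C, D, E, F, G}, the whole schema; {A, E} is a candidate key.
Closure of {E, G} is {A, B, C, D, E, F, G}, the whole schema; {E, G} is a candidate key.
No proper subset of any of these is a key, and no other minimal superkey exists.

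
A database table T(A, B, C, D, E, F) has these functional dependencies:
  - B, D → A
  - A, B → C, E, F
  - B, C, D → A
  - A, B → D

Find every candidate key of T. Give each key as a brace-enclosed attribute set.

{A, B}, {B, D}

Attributes never on any right-hand side: {B} — every candidate key must contain it.
{A, B} is a candidate key since {A, B}⁺ = {A, B, C, D, E, F} covers every attribute.
{B, D} is a candidate key since {B, D}⁺ = {A, B, C, D, E, F} covers every attribute.
These are minimal and exhaustive — every other superkey contains one of them.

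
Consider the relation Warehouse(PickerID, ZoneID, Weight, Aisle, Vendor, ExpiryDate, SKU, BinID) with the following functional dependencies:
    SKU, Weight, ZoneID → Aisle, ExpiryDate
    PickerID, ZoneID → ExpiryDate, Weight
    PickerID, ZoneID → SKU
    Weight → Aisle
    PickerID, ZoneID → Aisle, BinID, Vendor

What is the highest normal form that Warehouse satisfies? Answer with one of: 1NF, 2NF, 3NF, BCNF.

2NF

Candidate key: {PickerID, ZoneID}. Prime attributes: {PickerID, ZoneID}.
For SKU, Weight, ZoneID → Aisle, ExpiryDate we have {SKU, Weight, ZoneID}⁺ = {Aisle, ExpiryDate, SKU, Weight, ZoneID}; {SKU, Weight, ZoneID} is not a superkey, so BCNF fails.
SKU, Weight, ZoneID → Aisle, ExpiryDate has non-prime {Aisle, ExpiryDate} on the right and a non-superkey on the left, so 3NF fails.
Checking every proper subset of each key, none determines a non-prime attribute — 2NF is satisfied.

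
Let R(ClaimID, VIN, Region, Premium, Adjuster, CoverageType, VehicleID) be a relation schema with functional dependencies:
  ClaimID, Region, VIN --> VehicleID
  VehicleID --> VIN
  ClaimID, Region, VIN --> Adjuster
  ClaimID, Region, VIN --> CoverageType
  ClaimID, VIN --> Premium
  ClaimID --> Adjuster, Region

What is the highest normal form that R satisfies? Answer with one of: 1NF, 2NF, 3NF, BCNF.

Candidate keys: {ClaimID, VIN}, {ClaimID, VehicleID}. Prime attributes: {ClaimID, VIN, VehicleID}.
VehicleID --> VIN breaks BCNF: {VehicleID}⁺ = {VIN, VehicleID}, so {VehicleID} is not a superkey.
ClaimID --> Adjuster, Region determines the non-prime attributes {Adjuster, Region} from a non-superkey — 3NF is violated.
{ClaimID} is a proper subset of the key {ClaimID, VIN}, and {ClaimID}⁺ contains the non-prime attributes {Adjuster, Region} — a partial dependency, so 2NF is violated.

1NF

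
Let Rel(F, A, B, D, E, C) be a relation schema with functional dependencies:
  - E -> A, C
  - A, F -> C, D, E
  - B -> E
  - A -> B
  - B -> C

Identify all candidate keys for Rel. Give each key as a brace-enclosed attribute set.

{A, F}, {B, F}, {E, F}

{F} never appears on the right of any FD, so every key must include it.
{A, F} is a candidate key since {A, F}⁺ = {A, B, C, D, E, F} covers every attribute.
{B, F} is a candidate key since {B, F}⁺ = {A, B, C, D, E, F} covers every attribute.
{E, F} is a candidate key since {E, F}⁺ = {A, B, C, D, E, F} covers every attribute.
These are minimal and exhaustive — every other superkey contains one of them.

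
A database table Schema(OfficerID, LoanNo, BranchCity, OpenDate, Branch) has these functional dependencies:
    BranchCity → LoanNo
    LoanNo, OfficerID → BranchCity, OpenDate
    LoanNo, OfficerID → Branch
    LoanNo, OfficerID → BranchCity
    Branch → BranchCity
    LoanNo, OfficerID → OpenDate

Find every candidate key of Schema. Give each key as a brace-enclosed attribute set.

No FD produces {OfficerID}, so it must be in every candidate key.
{Branch, OfficerID}⁺ = {Branch, BranchCity, LoanNo, OfficerID, OpenDate}, which is every attribute, so {Branch, OfficerID} is a candidate key.
{BranchCity, OfficerID}⁺ = {Branch, BranchCity, LoanNo, OfficerID, OpenDate}, which is every attribute, so {BranchCity, OfficerID} is a candidate key.
{LoanNo, OfficerID}⁺ = {Branch, BranchCity, LoanNo, OfficerID, OpenDate}, which is every attribute, so {LoanNo, OfficerID} is a candidate key.
These are minimal and exhaustive — every other superkey contains one of them.

{Branch, OfficerID}, {BranchCity, OfficerID}, {LoanNo, OfficerID}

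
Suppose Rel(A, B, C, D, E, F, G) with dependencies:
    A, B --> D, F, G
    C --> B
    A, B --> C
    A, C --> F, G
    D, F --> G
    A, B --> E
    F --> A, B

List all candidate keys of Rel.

{F}⁺ = {A, B, C, D, E, F, G}, which is every attribute, so {F} is a candidate key.
{A, B}⁺ = {A, B, C, D, E, F, G}, which is every attribute, so {A, B} is a candidate key.
{A, C}⁺ = {A, B, C, D, E, F, G}, which is every attribute, so {A, C} is a candidate key.
These are minimal and exhaustive — every other superkey contains one of them.

{A, B}, {A, C}, {F}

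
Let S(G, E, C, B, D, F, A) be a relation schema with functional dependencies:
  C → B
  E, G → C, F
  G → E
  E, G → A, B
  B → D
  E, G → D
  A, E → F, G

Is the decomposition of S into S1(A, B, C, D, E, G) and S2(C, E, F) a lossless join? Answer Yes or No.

No

S1 ∩ S2 = {C, E}; its closure under F is {B, C, D, E}.
Neither S1 nor S2 is contained in that closure, so the decomposition is lossy.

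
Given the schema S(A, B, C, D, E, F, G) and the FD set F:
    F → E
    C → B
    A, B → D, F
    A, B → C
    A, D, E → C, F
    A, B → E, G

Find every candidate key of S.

{A} never appears on the right of any FD, so every key must include it.
{A, B} is a candidate key since {A, B}⁺ = {A, B, C, D, E, F, G} covers every attribute.
{A, C} is a candidate key since {A, C}⁺ = {A, B, C, D, E, F, G} covers every attribute.
{A, D, E} is a candidate key since {A, D, E}⁺ = {A, B, C, D, E, F, G} covers every attribute.
{A, D, F} is a candidate key since {A, D, F}⁺ = {A, B, C, D, E, F, G} covers every attribute.
These are minimal and exhaustive — every other superkey contains one of them.

{A, B}, {A, C}, {A, D, E}, {A, D, F}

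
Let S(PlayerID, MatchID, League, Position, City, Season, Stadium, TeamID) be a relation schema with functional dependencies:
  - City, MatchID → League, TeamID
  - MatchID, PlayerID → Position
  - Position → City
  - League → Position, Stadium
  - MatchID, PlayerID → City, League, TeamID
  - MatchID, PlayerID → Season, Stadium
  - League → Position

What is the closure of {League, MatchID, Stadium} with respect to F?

{City, League, MatchID, Position, Stadium, TeamID}

Start with {League, MatchID, Stadium}.
League → Position, Stadium applies; add {Position} → now {League, MatchID, Position, Stadium}.
Position → City applies; add {City} → now {City, League, MatchID, Position, Stadium}.
City, MatchID → League, TeamID applies; add {TeamID} → now {City, League, MatchID, Position, Stadium, TeamID}.
No further FD applies.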